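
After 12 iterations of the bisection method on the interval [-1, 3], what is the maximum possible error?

Bisection error bound: |error| ≤ (b-a)/2^n
|error| ≤ (3 - (-1))/2^12 = 4/2^12
|error| ≤ 0.0009765625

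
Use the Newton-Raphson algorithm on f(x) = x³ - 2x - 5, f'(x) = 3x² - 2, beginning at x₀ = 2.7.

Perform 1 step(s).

f(x) = x³ - 2x - 5
f'(x) = 3x² - 2
x₀ = 2.7

Newton-Raphson formula: x_{n+1} = x_n - f(x_n)/f'(x_n)

Iteration 1:
  f(2.700000) = 9.283000
  f'(2.700000) = 19.870000
  x_1 = 2.700000 - 9.283000/19.870000 = 2.232813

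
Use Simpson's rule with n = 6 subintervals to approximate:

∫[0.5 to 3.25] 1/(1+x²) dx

f(x) = 1/(1+x²)
a = 0.5, b = 3.25, n = 6
h = (b - a)/n = 0.458333

Simpson's rule: (h/3)[f(x₀) + 4f(x₁) + 2f(x₂) + ... + f(xₙ)]

x_0 = 0.5000, f(x_0) = 0.800000, coefficient = 1
x_1 = 0.9583, f(x_1) = 0.521267, coefficient = 4
x_2 = 1.4167, f(x_2) = 0.332564, coefficient = 2
x_3 = 1.8750, f(x_3) = 0.221453, coefficient = 4
x_4 = 2.3333, f(x_4) = 0.155172, coefficient = 2
x_5 = 2.7917, f(x_5) = 0.113722, coefficient = 4
x_6 = 3.2500, f(x_6) = 0.086486, coefficient = 1

I ≈ (0.458333/3) × 5.287726 = 0.807847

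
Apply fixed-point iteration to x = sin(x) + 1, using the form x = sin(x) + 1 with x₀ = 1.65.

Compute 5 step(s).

Equation: x = sin(x) + 1
Fixed-point form: x = sin(x) + 1
x₀ = 1.65

x_1 = g(1.650000) = 1.996865
x_2 = g(1.996865) = 1.910598
x_3 = g(1.910598) = 1.942821
x_4 = g(1.942821) = 1.931593
x_5 = g(1.931593) = 1.935616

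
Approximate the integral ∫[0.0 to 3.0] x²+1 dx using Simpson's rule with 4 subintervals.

f(x) = x²+1
a = 0.0, b = 3.0, n = 4
h = (b - a)/n = 0.750000

Simpson's rule: (h/3)[f(x₀) + 4f(x₁) + 2f(x₂) + ... + f(xₙ)]

x_0 = 0.0000, f(x_0) = 1.000000, coefficient = 1
x_1 = 0.7500, f(x_1) = 1.562500, coefficient = 4
x_2 = 1.5000, f(x_2) = 3.250000, coefficient = 2
x_3 = 2.2500, f(x_3) = 6.062500, coefficient = 4
x_4 = 3.0000, f(x_4) = 10.000000, coefficient = 1

I ≈ (0.750000/3) × 48.000000 = 12.000000
Exact value: 12.000000
Error: 0.000000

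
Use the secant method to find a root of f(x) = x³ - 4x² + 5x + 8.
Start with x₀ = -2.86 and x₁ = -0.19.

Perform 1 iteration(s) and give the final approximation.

f(x) = x³ - 4x² + 5x + 8
x₀ = -2.86, x₁ = -0.19

Secant formula: x_{n+1} = x_n - f(x_n)(x_n - x_{n-1})/(f(x_n) - f(x_{n-1}))

Iteration 1:
  f(-2.860000) = -62.412056
  f(-0.190000) = 6.898741
  x_2 = -0.190000 - 6.898741×(-0.190000 - (-2.860000))/(6.898741 - (-62.412056))
       = -0.455754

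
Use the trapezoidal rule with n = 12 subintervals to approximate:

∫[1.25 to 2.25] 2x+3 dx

f(x) = 2x+3
a = 1.25, b = 2.25, n = 12
h = (b - a)/n = 0.083333

Trapezoidal rule: (h/2)[f(x₀) + 2f(x₁) + 2f(x₂) + ... + f(xₙ)]

x_0 = 1.2500, f(x_0) = 5.500000, coefficient = 1
x_1 = 1.3333, f(x_1) = 5.666667, coefficient = 2
x_2 = 1.4167, f(x_2) = 5.833333, coefficient = 2
x_3 = 1.5000, f(x_3) = 6.000000, coefficient = 2
x_4 = 1.5833, f(x_4) = 6.166667, coefficient = 2
x_5 = 1.6667, f(x_5) = 6.333333, coefficient = 2
x_6 = 1.7500, f(x_6) = 6.500000, coefficient = 2
x_7 = 1.8333, f(x_7) = 6.666667, coefficient = 2
x_8 = 1.9167, f(x_8) = 6.833333, coefficient = 2
x_9 = 2.0000, f(x_9) = 7.000000, coefficient = 2
x_10 = 2.0833, f(x_10) = 7.166667, coefficient = 2
x_11 = 2.1667, f(x_11) = 7.333333, coefficient = 2
x_12 = 2.2500, f(x_12) = 7.500000, coefficient = 1

I ≈ (0.083333/2) × 156.000000 = 6.500000
Exact value: 6.500000
Error: 0.000000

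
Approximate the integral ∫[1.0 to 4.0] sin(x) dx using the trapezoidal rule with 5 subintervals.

f(x) = sin(x)
a = 1.0, b = 4.0, n = 5
h = (b - a)/n = 0.600000

Trapezoidal rule: (h/2)[f(x₀) + 2f(x₁) + 2f(x₂) + ... + f(xₙ)]

x_0 = 1.0000, f(x_0) = 0.841471, coefficient = 1
x_1 = 1.6000, f(x_1) = 0.999574, coefficient = 2
x_2 = 2.2000, f(x_2) = 0.808496, coefficient = 2
x_3 = 2.8000, f(x_3) = 0.334988, coefficient = 2
x_4 = 3.4000, f(x_4) = -0.255541, coefficient = 2
x_5 = 4.0000, f(x_5) = -0.756802, coefficient = 1

I ≈ (0.600000/2) × 3.859703 = 1.157911
Exact value: 1.193946
Error: 0.036035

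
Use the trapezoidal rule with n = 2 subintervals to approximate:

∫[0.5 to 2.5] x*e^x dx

f(x) = x*e^x
a = 0.5, b = 2.5, n = 2
h = (b - a)/n = 1.000000

Trapezoidal rule: (h/2)[f(x₀) + 2f(x₁) + 2f(x₂) + ... + f(xₙ)]

x_0 = 0.5000, f(x_0) = 0.824361, coefficient = 1
x_1 = 1.5000, f(x_1) = 6.722534, coefficient = 2
x_2 = 2.5000, f(x_2) = 30.456235, coefficient = 1

I ≈ (1.000000/2) × 44.725663 = 22.362831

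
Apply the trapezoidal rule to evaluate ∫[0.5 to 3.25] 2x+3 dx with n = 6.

f(x) = 2x+3
a = 0.5, b = 3.25, n = 6
h = (b - a)/n = 0.458333

Trapezoidal rule: (h/2)[f(x₀) + 2f(x₁) + 2f(x₂) + ... + f(xₙ)]

x_0 = 0.5000, f(x_0) = 4.000000, coefficient = 1
x_1 = 0.9583, f(x_1) = 4.916667, coefficient = 2
x_2 = 1.4167, f(x_2) = 5.833333, coefficient = 2
x_3 = 1.8750, f(x_3) = 6.750000, coefficient = 2
x_4 = 2.3333, f(x_4) = 7.666667, coefficient = 2
x_5 = 2.7917, f(x_5) = 8.583333, coefficient = 2
x_6 = 3.2500, f(x_6) = 9.500000, coefficient = 1

I ≈ (0.458333/2) × 81.000000 = 18.562500
Exact value: 18.562500
Error: 0.000000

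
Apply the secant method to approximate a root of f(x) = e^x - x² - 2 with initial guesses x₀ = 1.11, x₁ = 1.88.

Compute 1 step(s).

f(x) = e^x - x² - 2
x₀ = 1.11, x₁ = 1.88

Secant formula: x_{n+1} = x_n - f(x_n)(x_n - x_{n-1})/(f(x_n) - f(x_{n-1}))

Iteration 1:
  f(1.110000) = -0.197742
  f(1.880000) = 1.019105
  x_2 = 1.880000 - 1.019105×(1.880000 - 1.110000)/(1.019105 - (-0.197742))
       = 1.235128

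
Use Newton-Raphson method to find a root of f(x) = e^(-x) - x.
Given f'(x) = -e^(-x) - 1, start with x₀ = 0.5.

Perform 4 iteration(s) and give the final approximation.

f(x) = e^(-x) - x
f'(x) = -e^(-x) - 1
x₀ = 0.5

Newton-Raphson formula: x_{n+1} = x_n - f(x_n)/f'(x_n)

Iteration 1:
  f(0.500000) = 0.106531
  f'(0.500000) = -1.606531
  x_1 = 0.500000 - 0.106531/(-1.606531) = 0.566311
Iteration 2:
  f(0.566311) = 0.001305
  f'(0.566311) = -1.567616
  x_2 = 0.566311 - 0.001305/(-1.567616) = 0.567143
Iteration 3:
  f(0.567143) = 0.000000
  f'(0.567143) = -1.567143
  x_3 = 0.567143 - 0.000000/(-1.567143) = 0.567143
Iteration 4:
  f(0.567143) = 0.000000
  f'(0.567143) = -1.567143
  x_4 = 0.567143 - 0.000000/(-1.567143) = 0.567143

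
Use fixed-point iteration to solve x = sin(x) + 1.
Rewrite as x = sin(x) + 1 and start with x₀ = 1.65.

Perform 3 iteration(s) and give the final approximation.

Equation: x = sin(x) + 1
Fixed-point form: x = sin(x) + 1
x₀ = 1.65

x_1 = g(1.650000) = 1.996865
x_2 = g(1.996865) = 1.910598
x_3 = g(1.910598) = 1.942821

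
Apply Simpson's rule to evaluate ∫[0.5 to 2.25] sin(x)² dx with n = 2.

f(x) = sin(x)²
a = 0.5, b = 2.25, n = 2
h = (b - a)/n = 0.875000

Simpson's rule: (h/3)[f(x₀) + 4f(x₁) + 2f(x₂) + ... + f(xₙ)]

x_0 = 0.5000, f(x_0) = 0.229849, coefficient = 1
x_1 = 1.3750, f(x_1) = 0.962151, coefficient = 4
x_2 = 2.2500, f(x_2) = 0.605398, coefficient = 1

I ≈ (0.875000/3) × 4.683852 = 1.366123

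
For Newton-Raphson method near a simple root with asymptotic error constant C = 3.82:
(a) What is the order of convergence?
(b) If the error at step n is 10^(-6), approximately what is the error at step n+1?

(a) Newton-Raphson has quadratic (order 2) convergence near simple roots.
    This means |e_{n+1}| ≈ C|e_n|².

(b) With |e_n| = 10^(-6) and C = 3.82:
    |e_{n+1}| ≈ 3.82 × (10^(-6))² = 3.82 × 10^(-12)

(a) 2 (quadratic); (b) |e_{n+1}| ≈ 3.820e-12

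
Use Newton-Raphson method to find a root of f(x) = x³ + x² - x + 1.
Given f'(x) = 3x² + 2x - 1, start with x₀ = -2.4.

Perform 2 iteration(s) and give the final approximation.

f(x) = x³ + x² - x + 1
f'(x) = 3x² + 2x - 1
x₀ = -2.4

Newton-Raphson formula: x_{n+1} = x_n - f(x_n)/f'(x_n)

Iteration 1:
  f(-2.400000) = -4.664000
  f'(-2.400000) = 11.480000
  x_1 = -2.400000 - (-4.664000)/11.480000 = -1.993728
Iteration 2:
  f(-1.993728) = -0.956294
  f'(-1.993728) = 6.937400
  x_2 = -1.993728 - (-0.956294)/6.937400 = -1.855882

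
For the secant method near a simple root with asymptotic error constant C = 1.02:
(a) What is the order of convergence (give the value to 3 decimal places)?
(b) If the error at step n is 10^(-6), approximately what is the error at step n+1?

(a) Secant method has superlinear convergence with order φ = (1+√5)/2 ≈ 1.618.
    This means |e_{n+1}| ≈ C|e_n|^1.618.

(b) With |e_n| = 10^(-6) and C = 1.02:
    |e_{n+1}| ≈ 1.02 × (10^(-6))^1.618 = 1.02 × 10^(-9.71)

(a) ≈ 1.618 (golden ratio); (b) |e_{n+1}| ≈ 1.997e-10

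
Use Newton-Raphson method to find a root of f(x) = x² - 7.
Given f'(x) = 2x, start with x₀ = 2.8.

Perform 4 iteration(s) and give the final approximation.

f(x) = x² - 7
f'(x) = 2x
x₀ = 2.8

Newton-Raphson formula: x_{n+1} = x_n - f(x_n)/f'(x_n)

Iteration 1:
  f(2.800000) = 0.840000
  f'(2.800000) = 5.600000
  x_1 = 2.800000 - 0.840000/5.600000 = 2.650000
Iteration 2:
  f(2.650000) = 0.022500
  f'(2.650000) = 5.300000
  x_2 = 2.650000 - 0.022500/5.300000 = 2.645755
Iteration 3:
  f(2.645755) = 0.000018
  f'(2.645755) = 5.291509
  x_3 = 2.645755 - 0.000018/5.291509 = 2.645751
Iteration 4:
  f(2.645751) = 0.000000
  f'(2.645751) = 5.291503
  x_4 = 2.645751 - 0.000000/5.291503 = 2.645751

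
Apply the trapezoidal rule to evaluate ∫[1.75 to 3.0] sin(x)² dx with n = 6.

f(x) = sin(x)²
a = 1.75, b = 3.0, n = 6
h = (b - a)/n = 0.208333

Trapezoidal rule: (h/2)[f(x₀) + 2f(x₁) + 2f(x₂) + ... + f(xₙ)]

x_0 = 1.7500, f(x_0) = 0.968228, coefficient = 1
x_1 = 1.9583, f(x_1) = 0.857185, coefficient = 2
x_2 = 2.1667, f(x_2) = 0.685022, coefficient = 2
x_3 = 2.3750, f(x_3) = 0.481199, coefficient = 2
x_4 = 2.5833, f(x_4) = 0.280593, coefficient = 2
x_5 = 2.7917, f(x_5) = 0.117531, coefficient = 2
x_6 = 3.0000, f(x_6) = 0.019915, coefficient = 1

I ≈ (0.208333/2) × 5.831203 = 0.607417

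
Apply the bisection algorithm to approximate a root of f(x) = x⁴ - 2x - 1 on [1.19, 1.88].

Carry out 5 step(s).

f(x) = x⁴ - 2x - 1
Initial interval: [1.19, 1.88]

Iteration 1:
  c_1 = (1.190000 + 1.880000)/2 = 1.535000
  f(c_1) = f(1.535000) = 1.481796
  f(a) × f(c) < 0, new interval: [1.190000, 1.535000]
Iteration 2:
  c_2 = (1.190000 + 1.535000)/2 = 1.362500
  f(c_2) = f(1.362500) = -0.278756
  f(a) × f(c) ≥ 0, new interval: [1.362500, 1.535000]
Iteration 3:
  c_3 = (1.362500 + 1.535000)/2 = 1.448750
  f(c_3) = f(1.448750) = 0.507783
  f(a) × f(c) < 0, new interval: [1.362500, 1.448750]
Iteration 4:
  c_4 = (1.362500 + 1.448750)/2 = 1.405625
  f(c_4) = f(1.405625) = 0.092463
  f(a) × f(c) < 0, new interval: [1.362500, 1.405625]
Iteration 5:
  c_5 = (1.362500 + 1.405625)/2 = 1.384062
  f(c_5) = f(1.384062) = -0.098491
  f(a) × f(c) ≥ 0, new interval: [1.384062, 1.405625]

After 5 iteration(s), the approximation is c_5 = 1.384062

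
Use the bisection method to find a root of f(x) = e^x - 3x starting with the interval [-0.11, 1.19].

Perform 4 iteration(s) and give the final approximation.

f(x) = e^x - 3x
Initial interval: [-0.11, 1.19]

Iteration 1:
  c_1 = (-0.110000 + 1.190000)/2 = 0.540000
  f(c_1) = f(0.540000) = 0.096007
  f(a) × f(c) ≥ 0, new interval: [0.540000, 1.190000]
Iteration 2:
  c_2 = (0.540000 + 1.190000)/2 = 0.865000
  f(c_2) = f(0.865000) = -0.219994
  f(a) × f(c) < 0, new interval: [0.540000, 0.865000]
Iteration 3:
  c_3 = (0.540000 + 0.865000)/2 = 0.702500
  f(c_3) = f(0.702500) = -0.088707
  f(a) × f(c) < 0, new interval: [0.540000, 0.702500]
Iteration 4:
  c_4 = (0.540000 + 0.702500)/2 = 0.621250
  f(c_4) = f(0.621250) = -0.002497
  f(a) × f(c) < 0, new interval: [0.540000, 0.621250]

After 4 iteration(s), the approximation is c_4 = 0.621250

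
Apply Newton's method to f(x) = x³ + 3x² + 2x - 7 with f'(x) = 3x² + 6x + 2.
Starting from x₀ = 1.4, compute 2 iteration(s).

f(x) = x³ + 3x² + 2x - 7
f'(x) = 3x² + 6x + 2
x₀ = 1.4

Newton-Raphson formula: x_{n+1} = x_n - f(x_n)/f'(x_n)

Iteration 1:
  f(1.400000) = 4.424000
  f'(1.400000) = 16.280000
  x_1 = 1.400000 - 4.424000/16.280000 = 1.128256
Iteration 2:
  f(1.128256) = 0.511617
  f'(1.128256) = 12.588415
  x_2 = 1.128256 - 0.511617/12.588415 = 1.087614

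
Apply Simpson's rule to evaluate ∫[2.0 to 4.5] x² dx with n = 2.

f(x) = x²
a = 2.0, b = 4.5, n = 2
h = (b - a)/n = 1.250000

Simpson's rule: (h/3)[f(x₀) + 4f(x₁) + 2f(x₂) + ... + f(xₙ)]

x_0 = 2.0000, f(x_0) = 4.000000, coefficient = 1
x_1 = 3.2500, f(x_1) = 10.562500, coefficient = 4
x_2 = 4.5000, f(x_2) = 20.250000, coefficient = 1

I ≈ (1.250000/3) × 66.500000 = 27.708333
Exact value: 27.708333
Error: 0.000000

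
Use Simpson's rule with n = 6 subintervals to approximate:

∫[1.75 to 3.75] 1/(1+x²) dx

f(x) = 1/(1+x²)
a = 1.75, b = 3.75, n = 6
h = (b - a)/n = 0.333333

Simpson's rule: (h/3)[f(x₀) + 4f(x₁) + 2f(x₂) + ... + f(xₙ)]

x_0 = 1.7500, f(x_0) = 0.246154, coefficient = 1
x_1 = 2.0833, f(x_1) = 0.187256, coefficient = 4
x_2 = 2.4167, f(x_2) = 0.146193, coefficient = 2
x_3 = 2.7500, f(x_3) = 0.116788, coefficient = 4
x_4 = 3.0833, f(x_4) = 0.095175, coefficient = 2
x_5 = 3.4167, f(x_5) = 0.078904, coefficient = 4
x_6 = 3.7500, f(x_6) = 0.066390, coefficient = 1

I ≈ (0.333333/3) × 2.327074 = 0.258564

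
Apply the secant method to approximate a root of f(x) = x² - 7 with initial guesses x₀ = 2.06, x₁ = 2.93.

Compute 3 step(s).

f(x) = x² - 7
x₀ = 2.06, x₁ = 2.93

Secant formula: x_{n+1} = x_n - f(x_n)(x_n - x_{n-1})/(f(x_n) - f(x_{n-1}))

Iteration 1:
  f(2.060000) = -2.756400
  f(2.930000) = 1.584900
  x_2 = 2.930000 - 1.584900×(2.930000 - 2.060000)/(1.584900 - (-2.756400))
       = 2.612385
Iteration 2:
  f(2.930000) = 1.584900
  f(2.612385) = -0.175446
  x_3 = 2.612385 - (-0.175446)×(2.612385 - 2.930000)/(-0.175446 - 1.584900)
       = 2.644040
Iteration 3:
  f(2.612385) = -0.175446
  f(2.644040) = -0.009052
  x_4 = 2.644040 - (-0.009052)×(2.644040 - 2.612385)/(-0.009052 - (-0.175446))
       = 2.645762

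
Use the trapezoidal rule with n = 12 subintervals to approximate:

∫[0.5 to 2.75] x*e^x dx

f(x) = x*e^x
a = 0.5, b = 2.75, n = 12
h = (b - a)/n = 0.187500

Trapezoidal rule: (h/2)[f(x₀) + 2f(x₁) + 2f(x₂) + ... + f(xₙ)]

x_0 = 0.5000, f(x_0) = 0.824361, coefficient = 1
x_1 = 0.6875, f(x_1) = 1.367257, coefficient = 2
x_2 = 0.8750, f(x_2) = 2.099016, coefficient = 2
x_3 = 1.0625, f(x_3) = 3.074446, coefficient = 2
x_4 = 1.2500, f(x_4) = 4.362929, coefficient = 2
x_5 = 1.4375, f(x_5) = 6.052101, coefficient = 2
x_6 = 1.6250, f(x_6) = 8.252431, coefficient = 2
x_7 = 1.8125, f(x_7) = 11.102909, coefficient = 2
x_8 = 2.0000, f(x_8) = 14.778112, coefficient = 2
x_9 = 2.1875, f(x_9) = 19.496975, coefficient = 2
x_10 = 2.3750, f(x_10) = 25.533656, coefficient = 2
x_11 = 2.5625, f(x_11) = 33.231006, coefficient = 2
x_12 = 2.7500, f(x_12) = 43.017238, coefficient = 1

I ≈ (0.187500/2) × 302.543273 = 28.363432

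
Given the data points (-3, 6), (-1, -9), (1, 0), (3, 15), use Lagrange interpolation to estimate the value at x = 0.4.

Lagrange interpolation formula:
P(x) = Σ yᵢ × Lᵢ(x)
where Lᵢ(x) = Π_{j≠i} (x - xⱼ)/(xᵢ - xⱼ)

L_0(0.4) = (0.4 - (-1))/(-3 - (-1)) × (0.4 - 1)/(-3 - 1) × (0.4 - 3)/(-3 - 3) = -0.045500
L_1(0.4) = (0.4 - (-3))/(-1 - (-3)) × (0.4 - 1)/(-1 - 1) × (0.4 - 3)/(-1 - 3) = 0.331500
L_2(0.4) = (0.4 - (-3))/(1 - (-3)) × (0.4 - (-1))/(1 - (-1)) × (0.4 - 3)/(1 - 3) = 0.773500
L_3(0.4) = (0.4 - (-3))/(3 - (-3)) × (0.4 - (-1))/(3 - (-1)) × (0.4 - 1)/(3 - 1) = -0.059500

P(0.4) = 6×L_0(0.4) + (-9)×L_1(0.4) + 0×L_2(0.4) + 15×L_3(0.4)
P(0.4) = -4.149000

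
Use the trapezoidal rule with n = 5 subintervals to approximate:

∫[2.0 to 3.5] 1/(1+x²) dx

f(x) = 1/(1+x²)
a = 2.0, b = 3.5, n = 5
h = (b - a)/n = 0.300000

Trapezoidal rule: (h/2)[f(x₀) + 2f(x₁) + 2f(x₂) + ... + f(xₙ)]

x_0 = 2.0000, f(x_0) = 0.200000, coefficient = 1
x_1 = 2.3000, f(x_1) = 0.158983, coefficient = 2
x_2 = 2.6000, f(x_2) = 0.128866, coefficient = 2
x_3 = 2.9000, f(x_3) = 0.106270, coefficient = 2
x_4 = 3.2000, f(x_4) = 0.088968, coefficient = 2
x_5 = 3.5000, f(x_5) = 0.075472, coefficient = 1

I ≈ (0.300000/2) × 1.241644 = 0.186247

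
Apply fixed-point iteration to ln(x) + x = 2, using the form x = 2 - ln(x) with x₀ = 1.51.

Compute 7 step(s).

Equation: ln(x) + x = 2
Fixed-point form: x = 2 - ln(x)
x₀ = 1.51

x_1 = g(1.510000) = 1.587890
x_2 = g(1.587890) = 1.537594
x_3 = g(1.537594) = 1.569781
x_4 = g(1.569781) = 1.549064
x_5 = g(1.549064) = 1.562349
x_6 = g(1.562349) = 1.553809
x_7 = g(1.553809) = 1.559290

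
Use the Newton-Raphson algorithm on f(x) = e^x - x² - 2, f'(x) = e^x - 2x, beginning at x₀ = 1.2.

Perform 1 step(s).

f(x) = e^x - x² - 2
f'(x) = e^x - 2x
x₀ = 1.2

Newton-Raphson formula: x_{n+1} = x_n - f(x_n)/f'(x_n)

Iteration 1:
  f(1.200000) = -0.119883
  f'(1.200000) = 0.920117
  x_1 = 1.200000 - (-0.119883)/0.920117 = 1.330291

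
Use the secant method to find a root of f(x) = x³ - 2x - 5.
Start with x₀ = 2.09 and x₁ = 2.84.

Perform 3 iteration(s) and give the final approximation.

f(x) = x³ - 2x - 5
x₀ = 2.09, x₁ = 2.84

Secant formula: x_{n+1} = x_n - f(x_n)(x_n - x_{n-1})/(f(x_n) - f(x_{n-1}))

Iteration 1:
  f(2.090000) = -0.050671
  f(2.840000) = 12.226304
  x_2 = 2.840000 - 12.226304×(2.840000 - 2.090000)/(12.226304 - (-0.050671))
       = 2.093095
Iteration 2:
  f(2.840000) = 12.226304
  f(2.093095) = -0.016238
  x_3 = 2.093095 - (-0.016238)×(2.093095 - 2.840000)/(-0.016238 - 12.226304)
       = 2.094086
Iteration 3:
  f(2.093095) = -0.016238
  f(2.094086) = -0.005193
  x_4 = 2.094086 - (-0.005193)×(2.094086 - 2.093095)/(-0.005193 - (-0.016238))
       = 2.094552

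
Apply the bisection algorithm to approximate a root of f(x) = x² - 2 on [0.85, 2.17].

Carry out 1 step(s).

f(x) = x² - 2
Initial interval: [0.85, 2.17]

Iteration 1:
  c_1 = (0.850000 + 2.170000)/2 = 1.510000
  f(c_1) = f(1.510000) = 0.280100
  f(a) × f(c) < 0, new interval: [0.850000, 1.510000]

After 1 iteration(s), the approximation is c_1 = 1.510000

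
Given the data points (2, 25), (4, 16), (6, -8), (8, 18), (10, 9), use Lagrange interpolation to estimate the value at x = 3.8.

Lagrange interpolation formula:
P(x) = Σ yᵢ × Lᵢ(x)
where Lᵢ(x) = Π_{j≠i} (x - xⱼ)/(xᵢ - xⱼ)

L_0(3.8) = (3.8 - 4)/(2 - 4) × (3.8 - 6)/(2 - 6) × (3.8 - 8)/(2 - 8) × (3.8 - 10)/(2 - 10) = 0.029838
L_1(3.8) = (3.8 - 2)/(4 - 2) × (3.8 - 6)/(4 - 6) × (3.8 - 8)/(4 - 8) × (3.8 - 10)/(4 - 10) = 1.074150
L_2(3.8) = (3.8 - 2)/(6 - 2) × (3.8 - 4)/(6 - 4) × (3.8 - 8)/(6 - 8) × (3.8 - 10)/(6 - 10) = -0.146475
L_3(3.8) = (3.8 - 2)/(8 - 2) × (3.8 - 4)/(8 - 4) × (3.8 - 6)/(8 - 6) × (3.8 - 10)/(8 - 10) = 0.051150
L_4(3.8) = (3.8 - 2)/(10 - 2) × (3.8 - 4)/(10 - 4) × (3.8 - 6)/(10 - 6) × (3.8 - 8)/(10 - 8) = -0.008663

P(3.8) = 25×L_0(3.8) + 16×L_1(3.8) + (-8)×L_2(3.8) + 18×L_3(3.8) + 9×L_4(3.8)
P(3.8) = 19.946875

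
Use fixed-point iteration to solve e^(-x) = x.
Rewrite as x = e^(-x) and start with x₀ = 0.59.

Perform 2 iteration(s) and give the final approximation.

Equation: e^(-x) = x
Fixed-point form: x = e^(-x)
x₀ = 0.59

x_1 = g(0.590000) = 0.554327
x_2 = g(0.554327) = 0.574459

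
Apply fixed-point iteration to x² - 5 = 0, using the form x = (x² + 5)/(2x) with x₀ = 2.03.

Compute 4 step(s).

Equation: x² - 5 = 0
Fixed-point form: x = (x² + 5)/(2x)
x₀ = 2.03

x_1 = g(2.030000) = 2.246527
x_2 = g(2.246527) = 2.236092
x_3 = g(2.236092) = 2.236068
x_4 = g(2.236068) = 2.236068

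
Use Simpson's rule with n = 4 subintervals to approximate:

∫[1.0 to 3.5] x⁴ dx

f(x) = x⁴
a = 1.0, b = 3.5, n = 4
h = (b - a)/n = 0.625000

Simpson's rule: (h/3)[f(x₀) + 4f(x₁) + 2f(x₂) + ... + f(xₙ)]

x_0 = 1.0000, f(x_0) = 1.000000, coefficient = 1
x_1 = 1.6250, f(x_1) = 6.972900, coefficient = 4
x_2 = 2.2500, f(x_2) = 25.628906, coefficient = 2
x_3 = 2.8750, f(x_3) = 68.320557, coefficient = 4
x_4 = 3.5000, f(x_4) = 150.062500, coefficient = 1

I ≈ (0.625000/3) × 503.494141 = 104.894613
Exact value: 104.843750
Error: 0.050863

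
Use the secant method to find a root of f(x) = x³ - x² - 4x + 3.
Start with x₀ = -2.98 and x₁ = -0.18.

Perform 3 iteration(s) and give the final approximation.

f(x) = x³ - x² - 4x + 3
x₀ = -2.98, x₁ = -0.18

Secant formula: x_{n+1} = x_n - f(x_n)(x_n - x_{n-1})/(f(x_n) - f(x_{n-1}))

Iteration 1:
  f(-2.980000) = -20.423992
  f(-0.180000) = 3.681768
  x_2 = -0.180000 - 3.681768×(-0.180000 - (-2.980000))/(3.681768 - (-20.423992))
       = -0.607655
Iteration 2:
  f(-0.180000) = 3.681768
  f(-0.607655) = 4.837002
  x_3 = -0.607655 - 4.837002×(-0.607655 - (-0.180000))/(4.837002 - 3.681768)
       = 1.182950
Iteration 3:
  f(-0.607655) = 4.837002
  f(1.182950) = -1.475786
  x_4 = 1.182950 - (-1.475786)×(1.182950 - (-0.607655))/(-1.475786 - 4.837002)
       = 0.764348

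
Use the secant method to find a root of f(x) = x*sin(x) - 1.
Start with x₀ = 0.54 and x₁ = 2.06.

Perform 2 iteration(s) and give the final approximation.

f(x) = x*sin(x) - 1
x₀ = 0.54, x₁ = 2.06

Secant formula: x_{n+1} = x_n - f(x_n)(x_n - x_{n-1})/(f(x_n) - f(x_{n-1}))

Iteration 1:
  f(0.540000) = -0.722367
  f(2.060000) = 0.818377
  x_2 = 2.060000 - 0.818377×(2.060000 - 0.540000)/(0.818377 - (-0.722367))
       = 1.252641
Iteration 2:
  f(2.060000) = 0.818377
  f(1.252641) = 0.189776
  x_3 = 1.252641 - 0.189776×(1.252641 - 2.060000)/(0.189776 - 0.818377)
       = 1.008898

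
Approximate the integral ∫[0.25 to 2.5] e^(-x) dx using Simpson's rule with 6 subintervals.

f(x) = e^(-x)
a = 0.25, b = 2.5, n = 6
h = (b - a)/n = 0.375000

Simpson's rule: (h/3)[f(x₀) + 4f(x₁) + 2f(x₂) + ... + f(xₙ)]

x_0 = 0.2500, f(x_0) = 0.778801, coefficient = 1
x_1 = 0.6250, f(x_1) = 0.535261, coefficient = 4
x_2 = 1.0000, f(x_2) = 0.367879, coefficient = 2
x_3 = 1.3750, f(x_3) = 0.252840, coefficient = 4
x_4 = 1.7500, f(x_4) = 0.173774, coefficient = 2
x_5 = 2.1250, f(x_5) = 0.119433, coefficient = 4
x_6 = 2.5000, f(x_6) = 0.082085, coefficient = 1

I ≈ (0.375000/3) × 5.574329 = 0.696791
Exact value: 0.696716
Error: 0.000075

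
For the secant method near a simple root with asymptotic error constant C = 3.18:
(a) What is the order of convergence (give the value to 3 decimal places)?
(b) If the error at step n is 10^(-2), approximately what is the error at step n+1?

(a) Secant method has superlinear convergence with order φ = (1+√5)/2 ≈ 1.618.
    This means |e_{n+1}| ≈ C|e_n|^1.618.

(b) With |e_n| = 10^(-2) and C = 3.18:
    |e_{n+1}| ≈ 3.18 × (10^(-2))^1.618 = 3.18 × 10^(-3.24)

(a) ≈ 1.618 (golden ratio); (b) |e_{n+1}| ≈ 1.847e-03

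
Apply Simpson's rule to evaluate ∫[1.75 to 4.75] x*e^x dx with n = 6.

f(x) = x*e^x
a = 1.75, b = 4.75, n = 6
h = (b - a)/n = 0.500000

Simpson's rule: (h/3)[f(x₀) + 4f(x₁) + 2f(x₂) + ... + f(xₙ)]

x_0 = 1.7500, f(x_0) = 10.070555, coefficient = 1
x_1 = 2.2500, f(x_1) = 21.347406, coefficient = 4
x_2 = 2.7500, f(x_2) = 43.017238, coefficient = 2
x_3 = 3.2500, f(x_3) = 83.818605, coefficient = 4
x_4 = 3.7500, f(x_4) = 159.454058, coefficient = 2
x_5 = 4.2500, f(x_5) = 297.948002, coefficient = 4
x_6 = 4.7500, f(x_6) = 549.025352, coefficient = 1

I ≈ (0.500000/3) × 2576.494548 = 429.415758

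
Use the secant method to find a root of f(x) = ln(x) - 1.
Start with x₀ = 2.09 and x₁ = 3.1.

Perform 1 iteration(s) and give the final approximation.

f(x) = ln(x) - 1
x₀ = 2.09, x₁ = 3.1

Secant formula: x_{n+1} = x_n - f(x_n)(x_n - x_{n-1})/(f(x_n) - f(x_{n-1}))

Iteration 1:
  f(2.090000) = -0.262836
  f(3.100000) = 0.131402
  x_2 = 3.100000 - 0.131402×(3.100000 - 2.090000)/(0.131402 - (-0.262836))
       = 2.763360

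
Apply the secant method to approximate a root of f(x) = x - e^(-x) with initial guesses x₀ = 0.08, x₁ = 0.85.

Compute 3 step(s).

f(x) = x - e^(-x)
x₀ = 0.08, x₁ = 0.85

Secant formula: x_{n+1} = x_n - f(x_n)(x_n - x_{n-1})/(f(x_n) - f(x_{n-1}))

Iteration 1:
  f(0.080000) = -0.843116
  f(0.850000) = 0.422585
  x_2 = 0.850000 - 0.422585×(0.850000 - 0.080000)/(0.422585 - (-0.843116))
       = 0.592917
Iteration 2:
  f(0.850000) = 0.422585
  f(0.592917) = 0.040204
  x_3 = 0.592917 - 0.040204×(0.592917 - 0.850000)/(0.040204 - 0.422585)
       = 0.565887
Iteration 3:
  f(0.592917) = 0.040204
  f(0.565887) = -0.001970
  x_4 = 0.565887 - (-0.001970)×(0.565887 - 0.592917)/(-0.001970 - 0.040204)
       = 0.567149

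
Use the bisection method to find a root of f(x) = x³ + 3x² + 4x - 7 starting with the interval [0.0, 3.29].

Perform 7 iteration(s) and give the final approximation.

f(x) = x³ + 3x² + 4x - 7
Initial interval: [0.0, 3.29]

Iteration 1:
  c_1 = (0.000000 + 3.290000)/2 = 1.645000
  f(c_1) = f(1.645000) = 12.149486
  f(a) × f(c) < 0, new interval: [0.000000, 1.645000]
Iteration 2:
  c_2 = (0.000000 + 1.645000)/2 = 0.822500
  f(c_2) = f(0.822500) = -1.124055
  f(a) × f(c) ≥ 0, new interval: [0.822500, 1.645000]
Iteration 3:
  c_3 = (0.822500 + 1.645000)/2 = 1.233750
  f(c_3) = f(1.233750) = 4.379356
  f(a) × f(c) < 0, new interval: [0.822500, 1.233750]
Iteration 4:
  c_4 = (0.822500 + 1.233750)/2 = 1.028125
  f(c_4) = f(1.028125) = 1.370393
  f(a) × f(c) < 0, new interval: [0.822500, 1.028125]
Iteration 5:
  c_5 = (0.822500 + 1.028125)/2 = 0.925313
  f(c_5) = f(0.925313) = 0.062115
  f(a) × f(c) < 0, new interval: [0.822500, 0.925313]
Iteration 6:
  c_6 = (0.822500 + 0.925313)/2 = 0.873906
  f(c_6) = f(0.873906) = -0.545826
  f(a) × f(c) ≥ 0, new interval: [0.873906, 0.925313]
Iteration 7:
  c_7 = (0.873906 + 0.925313)/2 = 0.899609
  f(c_7) = f(0.899609) = -0.245620
  f(a) × f(c) ≥ 0, new interval: [0.899609, 0.925313]

After 7 iteration(s), the approximation is c_7 = 0.899609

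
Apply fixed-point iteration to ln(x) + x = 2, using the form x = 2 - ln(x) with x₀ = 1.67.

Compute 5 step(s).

Equation: ln(x) + x = 2
Fixed-point form: x = 2 - ln(x)
x₀ = 1.67

x_1 = g(1.670000) = 1.487176
x_2 = g(1.487176) = 1.603121
x_3 = g(1.603121) = 1.528048
x_4 = g(1.528048) = 1.576009
x_5 = g(1.576009) = 1.545104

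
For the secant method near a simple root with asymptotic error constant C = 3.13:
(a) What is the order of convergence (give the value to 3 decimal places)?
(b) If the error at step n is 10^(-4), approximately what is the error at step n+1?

(a) Secant method has superlinear convergence with order φ = (1+√5)/2 ≈ 1.618.
    This means |e_{n+1}| ≈ C|e_n|^1.618.

(b) With |e_n| = 10^(-4) and C = 3.13:
    |e_{n+1}| ≈ 3.13 × (10^(-4))^1.618 = 3.13 × 10^(-6.47)

(a) ≈ 1.618 (golden ratio); (b) |e_{n+1}| ≈ 1.055e-06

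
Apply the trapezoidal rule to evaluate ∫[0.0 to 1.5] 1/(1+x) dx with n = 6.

f(x) = 1/(1+x)
a = 0.0, b = 1.5, n = 6
h = (b - a)/n = 0.250000

Trapezoidal rule: (h/2)[f(x₀) + 2f(x₁) + 2f(x₂) + ... + f(xₙ)]

x_0 = 0.0000, f(x_0) = 1.000000, coefficient = 1
x_1 = 0.2500, f(x_1) = 0.800000, coefficient = 2
x_2 = 0.5000, f(x_2) = 0.666667, coefficient = 2
x_3 = 0.7500, f(x_3) = 0.571429, coefficient = 2
x_4 = 1.0000, f(x_4) = 0.500000, coefficient = 2
x_5 = 1.2500, f(x_5) = 0.444444, coefficient = 2
x_6 = 1.5000, f(x_6) = 0.400000, coefficient = 1

I ≈ (0.250000/2) × 7.365079 = 0.920635
Exact value: 0.916291
Error: 0.004344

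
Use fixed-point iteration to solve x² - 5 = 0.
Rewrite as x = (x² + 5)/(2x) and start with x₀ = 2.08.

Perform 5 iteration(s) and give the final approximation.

Equation: x² - 5 = 0
Fixed-point form: x = (x² + 5)/(2x)
x₀ = 2.08

x_1 = g(2.080000) = 2.241923
x_2 = g(2.241923) = 2.236076
x_3 = g(2.236076) = 2.236068
x_4 = g(2.236068) = 2.236068
x_5 = g(2.236068) = 2.236068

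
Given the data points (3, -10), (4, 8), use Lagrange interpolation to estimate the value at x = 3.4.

Lagrange interpolation formula:
P(x) = Σ yᵢ × Lᵢ(x)
where Lᵢ(x) = Π_{j≠i} (x - xⱼ)/(xᵢ - xⱼ)

L_0(3.4) = (3.4 - 4)/(3 - 4) = 0.600000
L_1(3.4) = (3.4 - 3)/(4 - 3) = 0.400000

P(3.4) = (-10)×L_0(3.4) + 8×L_1(3.4)
P(3.4) = -2.800000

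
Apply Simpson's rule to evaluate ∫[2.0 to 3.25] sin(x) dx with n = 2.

f(x) = sin(x)
a = 2.0, b = 3.25, n = 2
h = (b - a)/n = 0.625000

Simpson's rule: (h/3)[f(x₀) + 4f(x₁) + 2f(x₂) + ... + f(xₙ)]

x_0 = 2.0000, f(x_0) = 0.909297, coefficient = 1
x_1 = 2.6250, f(x_1) = 0.493920, coefficient = 4
x_2 = 3.2500, f(x_2) = -0.108195, coefficient = 1

I ≈ (0.625000/3) × 2.776783 = 0.578497
Exact value: 0.577983
Error: 0.000514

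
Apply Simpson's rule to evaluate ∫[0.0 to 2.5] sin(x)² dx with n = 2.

f(x) = sin(x)²
a = 0.0, b = 2.5, n = 2
h = (b - a)/n = 1.250000

Simpson's rule: (h/3)[f(x₀) + 4f(x₁) + 2f(x₂) + ... + f(xₙ)]

x_0 = 0.0000, f(x_0) = 0.000000, coefficient = 1
x_1 = 1.2500, f(x_1) = 0.900572, coefficient = 4
x_2 = 2.5000, f(x_2) = 0.358169, coefficient = 1

I ≈ (1.250000/3) × 3.960456 = 1.650190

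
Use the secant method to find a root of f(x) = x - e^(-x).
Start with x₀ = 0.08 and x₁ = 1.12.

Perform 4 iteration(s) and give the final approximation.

f(x) = x - e^(-x)
x₀ = 0.08, x₁ = 1.12

Secant formula: x_{n+1} = x_n - f(x_n)(x_n - x_{n-1})/(f(x_n) - f(x_{n-1}))

Iteration 1:
  f(0.080000) = -0.843116
  f(1.120000) = 0.793720
  x_2 = 1.120000 - 0.793720×(1.120000 - 0.080000)/(0.793720 - (-0.843116))
       = 0.615692
Iteration 2:
  f(1.120000) = 0.793720
  f(0.615692) = 0.075426
  x_3 = 0.615692 - 0.075426×(0.615692 - 1.120000)/(0.075426 - 0.793720)
       = 0.562737
Iteration 3:
  f(0.615692) = 0.075426
  f(0.562737) = -0.006911
  x_4 = 0.562737 - (-0.006911)×(0.562737 - 0.615692)/(-0.006911 - 0.075426)
       = 0.567182
Iteration 4:
  f(0.562737) = -0.006911
  f(0.567182) = 0.000060
  x_5 = 0.567182 - 0.000060×(0.567182 - 0.562737)/(0.000060 - (-0.006911))
       = 0.567143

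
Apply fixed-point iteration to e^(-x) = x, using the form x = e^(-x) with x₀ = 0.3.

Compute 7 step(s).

Equation: e^(-x) = x
Fixed-point form: x = e^(-x)
x₀ = 0.3

x_1 = g(0.300000) = 0.740818
x_2 = g(0.740818) = 0.476724
x_3 = g(0.476724) = 0.620814
x_4 = g(0.620814) = 0.537507
x_5 = g(0.537507) = 0.584203
x_6 = g(0.584203) = 0.557550
x_7 = g(0.557550) = 0.572610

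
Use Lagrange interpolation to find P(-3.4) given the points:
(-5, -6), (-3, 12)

Lagrange interpolation formula:
P(x) = Σ yᵢ × Lᵢ(x)
where Lᵢ(x) = Π_{j≠i} (x - xⱼ)/(xᵢ - xⱼ)

L_0(-3.4) = (-3.4 - (-3))/(-5 - (-3)) = 0.200000
L_1(-3.4) = (-3.4 - (-5))/(-3 - (-5)) = 0.800000

P(-3.4) = (-6)×L_0(-3.4) + 12×L_1(-3.4)
P(-3.4) = 8.400000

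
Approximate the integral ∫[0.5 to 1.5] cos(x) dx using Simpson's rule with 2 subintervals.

f(x) = cos(x)
a = 0.5, b = 1.5, n = 2
h = (b - a)/n = 0.500000

Simpson's rule: (h/3)[f(x₀) + 4f(x₁) + 2f(x₂) + ... + f(xₙ)]

x_0 = 0.5000, f(x_0) = 0.877583, coefficient = 1
x_1 = 1.0000, f(x_1) = 0.540302, coefficient = 4
x_2 = 1.5000, f(x_2) = 0.070737, coefficient = 1

I ≈ (0.500000/3) × 3.109529 = 0.518255
Exact value: 0.518069
Error: 0.000185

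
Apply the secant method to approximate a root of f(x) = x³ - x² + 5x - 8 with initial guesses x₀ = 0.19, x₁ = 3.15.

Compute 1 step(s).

f(x) = x³ - x² + 5x - 8
x₀ = 0.19, x₁ = 3.15

Secant formula: x_{n+1} = x_n - f(x_n)(x_n - x_{n-1})/(f(x_n) - f(x_{n-1}))

Iteration 1:
  f(0.190000) = -7.079241
  f(3.150000) = 29.083375
  x_2 = 3.150000 - 29.083375×(3.150000 - 0.190000)/(29.083375 - (-7.079241))
       = 0.769453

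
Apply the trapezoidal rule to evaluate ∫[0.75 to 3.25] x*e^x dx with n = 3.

f(x) = x*e^x
a = 0.75, b = 3.25, n = 3
h = (b - a)/n = 0.833333

Trapezoidal rule: (h/2)[f(x₀) + 2f(x₁) + 2f(x₂) + ... + f(xₙ)]

x_0 = 0.7500, f(x_0) = 1.587750, coefficient = 1
x_1 = 1.5833, f(x_1) = 7.712679, coefficient = 2
x_2 = 2.4167, f(x_2) = 27.087053, coefficient = 2
x_3 = 3.2500, f(x_3) = 83.818605, coefficient = 1

I ≈ (0.833333/2) × 155.005819 = 64.585758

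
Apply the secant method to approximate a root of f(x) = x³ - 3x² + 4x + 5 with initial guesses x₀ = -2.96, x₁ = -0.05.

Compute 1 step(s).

f(x) = x³ - 3x² + 4x + 5
x₀ = -2.96, x₁ = -0.05

Secant formula: x_{n+1} = x_n - f(x_n)(x_n - x_{n-1})/(f(x_n) - f(x_{n-1}))

Iteration 1:
  f(-2.960000) = -59.059136
  f(-0.050000) = 4.792375
  x_2 = -0.050000 - 4.792375×(-0.050000 - (-2.960000))/(4.792375 - (-59.059136))
       = -0.268410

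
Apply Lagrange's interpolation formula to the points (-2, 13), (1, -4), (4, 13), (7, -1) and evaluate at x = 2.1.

Lagrange interpolation formula:
P(x) = Σ yᵢ × Lᵢ(x)
where Lᵢ(x) = Π_{j≠i} (x - xⱼ)/(xᵢ - xⱼ)

L_0(2.1) = (2.1 - 1)/(-2 - 1) × (2.1 - 4)/(-2 - 4) × (2.1 - 7)/(-2 - 7) = -0.063216
L_1(2.1) = (2.1 - (-2))/(1 - (-2)) × (2.1 - 4)/(1 - 4) × (2.1 - 7)/(1 - 7) = 0.706870
L_2(2.1) = (2.1 - (-2))/(4 - (-2)) × (2.1 - 1)/(4 - 1) × (2.1 - 7)/(4 - 7) = 0.409241
L_3(2.1) = (2.1 - (-2))/(7 - (-2)) × (2.1 - 1)/(7 - 1) × (2.1 - 4)/(7 - 4) = -0.052895

P(2.1) = 13×L_0(2.1) + (-4)×L_1(2.1) + 13×L_2(2.1) + (-1)×L_3(2.1)
P(2.1) = 1.723735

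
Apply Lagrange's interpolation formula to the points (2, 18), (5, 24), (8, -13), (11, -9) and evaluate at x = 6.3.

Lagrange interpolation formula:
P(x) = Σ yᵢ × Lᵢ(x)
where Lᵢ(x) = Π_{j≠i} (x - xⱼ)/(xᵢ - xⱼ)

L_0(6.3) = (6.3 - 5)/(2 - 5) × (6.3 - 8)/(2 - 8) × (6.3 - 11)/(2 - 11) = -0.064117
L_1(6.3) = (6.3 - 2)/(5 - 2) × (6.3 - 8)/(5 - 8) × (6.3 - 11)/(5 - 11) = 0.636241
L_2(6.3) = (6.3 - 2)/(8 - 2) × (6.3 - 5)/(8 - 5) × (6.3 - 11)/(8 - 11) = 0.486537
L_3(6.3) = (6.3 - 2)/(11 - 2) × (6.3 - 5)/(11 - 5) × (6.3 - 8)/(11 - 8) = -0.058660

P(6.3) = 18×L_0(6.3) + 24×L_1(6.3) + (-13)×L_2(6.3) + (-9)×L_3(6.3)
P(6.3) = 8.318630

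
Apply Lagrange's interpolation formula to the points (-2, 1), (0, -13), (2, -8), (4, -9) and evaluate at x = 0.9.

Lagrange interpolation formula:
P(x) = Σ yᵢ × Lᵢ(x)
where Lᵢ(x) = Π_{j≠i} (x - xⱼ)/(xᵢ - xⱼ)

L_0(0.9) = (0.9 - 0)/(-2 - 0) × (0.9 - 2)/(-2 - 2) × (0.9 - 4)/(-2 - 4) = -0.063938
L_1(0.9) = (0.9 - (-2))/(0 - (-2)) × (0.9 - 2)/(0 - 2) × (0.9 - 4)/(0 - 4) = 0.618062
L_2(0.9) = (0.9 - (-2))/(2 - (-2)) × (0.9 - 0)/(2 - 0) × (0.9 - 4)/(2 - 4) = 0.505687
L_3(0.9) = (0.9 - (-2))/(4 - (-2)) × (0.9 - 0)/(4 - 0) × (0.9 - 2)/(4 - 2) = -0.059813

P(0.9) = 1×L_0(0.9) + (-13)×L_1(0.9) + (-8)×L_2(0.9) + (-9)×L_3(0.9)
P(0.9) = -11.605937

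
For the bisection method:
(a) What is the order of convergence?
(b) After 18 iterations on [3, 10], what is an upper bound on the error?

(a) Bisection has linear (order 1) convergence; the error is halved each step.

(b) Error bound = (b-a)/2^n = (10 - 3)/2^{18}
    = 7/2^{18}

(a) 1 (linear); (b) error ≤ 2.67e-05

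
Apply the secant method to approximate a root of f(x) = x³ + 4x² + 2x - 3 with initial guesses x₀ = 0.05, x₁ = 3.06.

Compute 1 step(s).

f(x) = x³ + 4x² + 2x - 3
x₀ = 0.05, x₁ = 3.06

Secant formula: x_{n+1} = x_n - f(x_n)(x_n - x_{n-1})/(f(x_n) - f(x_{n-1}))

Iteration 1:
  f(0.050000) = -2.889875
  f(3.060000) = 69.227016
  x_2 = 3.060000 - 69.227016×(3.060000 - 0.050000)/(69.227016 - (-2.889875))
       = 0.170617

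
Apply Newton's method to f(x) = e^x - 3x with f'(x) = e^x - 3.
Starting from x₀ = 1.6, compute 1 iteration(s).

f(x) = e^x - 3x
f'(x) = e^x - 3
x₀ = 1.6

Newton-Raphson formula: x_{n+1} = x_n - f(x_n)/f'(x_n)

Iteration 1:
  f(1.600000) = 0.153032
  f'(1.600000) = 1.953032
  x_1 = 1.600000 - 0.153032/1.953032 = 1.521644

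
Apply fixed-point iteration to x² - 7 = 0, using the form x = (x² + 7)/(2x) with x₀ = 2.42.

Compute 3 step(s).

Equation: x² - 7 = 0
Fixed-point form: x = (x² + 7)/(2x)
x₀ = 2.42

x_1 = g(2.420000) = 2.656281
x_2 = g(2.656281) = 2.645772
x_3 = g(2.645772) = 2.645751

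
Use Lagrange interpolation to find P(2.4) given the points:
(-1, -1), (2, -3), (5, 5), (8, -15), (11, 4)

Lagrange interpolation formula:
P(x) = Σ yᵢ × Lᵢ(x)
where Lᵢ(x) = Π_{j≠i} (x - xⱼ)/(xᵢ - xⱼ)

L_0(2.4) = (2.4 - 2)/(-1 - 2) × (2.4 - 5)/(-1 - 5) × (2.4 - 8)/(-1 - 8) × (2.4 - 11)/(-1 - 11) = -0.025765
L_1(2.4) = (2.4 - (-1))/(2 - (-1)) × (2.4 - 5)/(2 - 5) × (2.4 - 8)/(2 - 8) × (2.4 - 11)/(2 - 11) = 0.875997
L_2(2.4) = (2.4 - (-1))/(5 - (-1)) × (2.4 - 2)/(5 - 2) × (2.4 - 8)/(5 - 8) × (2.4 - 11)/(5 - 11) = 0.202153
L_3(2.4) = (2.4 - (-1))/(8 - (-1)) × (2.4 - 2)/(8 - 2) × (2.4 - 5)/(8 - 5) × (2.4 - 11)/(8 - 11) = -0.062571
L_4(2.4) = (2.4 - (-1))/(11 - (-1)) × (2.4 - 2)/(11 - 2) × (2.4 - 5)/(11 - 5) × (2.4 - 8)/(11 - 8) = 0.010186

P(2.4) = (-1)×L_0(2.4) + (-3)×L_1(2.4) + 5×L_2(2.4) + (-15)×L_3(2.4) + 4×L_4(2.4)
P(2.4) = -0.612148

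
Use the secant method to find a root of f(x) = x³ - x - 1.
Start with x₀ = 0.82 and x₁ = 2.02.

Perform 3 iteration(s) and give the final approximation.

f(x) = x³ - x - 1
x₀ = 0.82, x₁ = 2.02

Secant formula: x_{n+1} = x_n - f(x_n)(x_n - x_{n-1})/(f(x_n) - f(x_{n-1}))

Iteration 1:
  f(0.820000) = -1.268632
  f(2.020000) = 5.222408
  x_2 = 2.020000 - 5.222408×(2.020000 - 0.820000)/(5.222408 - (-1.268632))
       = 1.054532
Iteration 2:
  f(2.020000) = 5.222408
  f(1.054532) = -0.881852
  x_3 = 1.054532 - (-0.881852)×(1.054532 - 2.020000)/(-0.881852 - 5.222408)
       = 1.194009
Iteration 3:
  f(1.054532) = -0.881852
  f(1.194009) = -0.491762
  x_4 = 1.194009 - (-0.491762)×(1.194009 - 1.054532)/(-0.491762 - (-0.881852))
       = 1.369838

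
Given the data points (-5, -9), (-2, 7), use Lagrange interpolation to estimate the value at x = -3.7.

Lagrange interpolation formula:
P(x) = Σ yᵢ × Lᵢ(x)
where Lᵢ(x) = Π_{j≠i} (x - xⱼ)/(xᵢ - xⱼ)

L_0(-3.7) = (-3.7 - (-2))/(-5 - (-2)) = 0.566667
L_1(-3.7) = (-3.7 - (-5))/(-2 - (-5)) = 0.433333

P(-3.7) = (-9)×L_0(-3.7) + 7×L_1(-3.7)
P(-3.7) = -2.066667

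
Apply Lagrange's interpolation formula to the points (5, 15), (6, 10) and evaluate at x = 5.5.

Lagrange interpolation formula:
P(x) = Σ yᵢ × Lᵢ(x)
where Lᵢ(x) = Π_{j≠i} (x - xⱼ)/(xᵢ - xⱼ)

L_0(5.5) = (5.5 - 6)/(5 - 6) = 0.500000
L_1(5.5) = (5.5 - 5)/(6 - 5) = 0.500000

P(5.5) = 15×L_0(5.5) + 10×L_1(5.5)
P(5.5) = 12.500000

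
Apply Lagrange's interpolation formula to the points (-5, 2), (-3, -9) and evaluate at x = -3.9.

Lagrange interpolation formula:
P(x) = Σ yᵢ × Lᵢ(x)
where Lᵢ(x) = Π_{j≠i} (x - xⱼ)/(xᵢ - xⱼ)

L_0(-3.9) = (-3.9 - (-3))/(-5 - (-3)) = 0.450000
L_1(-3.9) = (-3.9 - (-5))/(-3 - (-5)) = 0.550000

P(-3.9) = 2×L_0(-3.9) + (-9)×L_1(-3.9)
P(-3.9) = -4.050000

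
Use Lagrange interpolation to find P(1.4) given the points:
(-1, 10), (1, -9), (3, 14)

Lagrange interpolation formula:
P(x) = Σ yᵢ × Lᵢ(x)
where Lᵢ(x) = Π_{j≠i} (x - xⱼ)/(xᵢ - xⱼ)

L_0(1.4) = (1.4 - 1)/(-1 - 1) × (1.4 - 3)/(-1 - 3) = -0.080000
L_1(1.4) = (1.4 - (-1))/(1 - (-1)) × (1.4 - 3)/(1 - 3) = 0.960000
L_2(1.4) = (1.4 - (-1))/(3 - (-1)) × (1.4 - 1)/(3 - 1) = 0.120000

P(1.4) = 10×L_0(1.4) + (-9)×L_1(1.4) + 14×L_2(1.4)
P(1.4) = -7.760000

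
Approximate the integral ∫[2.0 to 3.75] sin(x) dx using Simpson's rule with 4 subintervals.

f(x) = sin(x)
a = 2.0, b = 3.75, n = 4
h = (b - a)/n = 0.437500

Simpson's rule: (h/3)[f(x₀) + 4f(x₁) + 2f(x₂) + ... + f(xₙ)]

x_0 = 2.0000, f(x_0) = 0.909297, coefficient = 1
x_1 = 2.4375, f(x_1) = 0.647343, coefficient = 4
x_2 = 2.8750, f(x_2) = 0.263446, coefficient = 2
x_3 = 3.3125, f(x_3) = -0.170077, coefficient = 4
x_4 = 3.7500, f(x_4) = -0.571561, coefficient = 1

I ≈ (0.437500/3) × 2.773692 = 0.404497
Exact value: 0.404413
Error: 0.000084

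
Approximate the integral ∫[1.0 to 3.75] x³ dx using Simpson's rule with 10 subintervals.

f(x) = x³
a = 1.0, b = 3.75, n = 10
h = (b - a)/n = 0.275000

Simpson's rule: (h/3)[f(x₀) + 4f(x₁) + 2f(x₂) + ... + f(xₙ)]

x_0 = 1.0000, f(x_0) = 1.000000, coefficient = 1
x_1 = 1.2750, f(x_1) = 2.072672, coefficient = 4
x_2 = 1.5500, f(x_2) = 3.723875, coefficient = 2
x_3 = 1.8250, f(x_3) = 6.078391, coefficient = 4
x_4 = 2.1000, f(x_4) = 9.261000, coefficient = 2
x_5 = 2.3750, f(x_5) = 13.396484, coefficient = 4
x_6 = 2.6500, f(x_6) = 18.609625, coefficient = 2
x_7 = 2.9250, f(x_7) = 25.025203, coefficient = 4
x_8 = 3.2000, f(x_8) = 32.768000, coefficient = 2
x_9 = 3.4750, f(x_9) = 41.962797, coefficient = 4
x_10 = 3.7500, f(x_10) = 52.734375, coefficient = 1

I ≈ (0.275000/3) × 536.601563 = 49.188477
Exact value: 49.188477
Error: 0.000000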